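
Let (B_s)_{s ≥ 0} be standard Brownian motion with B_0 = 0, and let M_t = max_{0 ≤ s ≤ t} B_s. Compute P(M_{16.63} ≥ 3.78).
P(M_{16.63} ≥ 3.78) = 2·P(B_{16.63} ≥ 3.78) = 2(1 − Φ(3.78/√16.63)) ≈ 0.3540

By the reflection principle for Brownian motion, P(M_t ≥ a) = 2 · P(B_t ≥ a) for a ≥ 0. Since B_t ~ N(0, t), P(B_t ≥ 3.78) = 1 − Φ(3.78/√t) = 1 − Φ(3.78/√16.63) = 1 − Φ(0.9269). So
  P(M_{16.63} ≥ 3.78) = 2(1 − Φ(0.9269)) ≈ 0.3540.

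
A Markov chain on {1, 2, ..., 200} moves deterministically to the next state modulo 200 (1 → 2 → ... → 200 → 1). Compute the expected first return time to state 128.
E[T_128 | X_0 = 128] = 200

The chain cycles deterministically, so starting at state 128 it returns in exactly 200 steps. Equivalently, the stationary distribution is uniform π_j = 1/200 for every state j, so by Kac's formula E[T_128] = 1/π_128 = 200.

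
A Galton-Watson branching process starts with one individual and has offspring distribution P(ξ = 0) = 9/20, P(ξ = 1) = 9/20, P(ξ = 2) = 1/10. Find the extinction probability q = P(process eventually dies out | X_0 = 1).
q = 1

Mean offspring μ = 0·9/20 + 1·9/20 + 2·1/10 = 13/20 ≤ 1. For μ ≤ 1 with offspring not concentrated at 1, the Galton-Watson process goes extinct almost surely, so q = 1.
(Algebraic check: The pgf is f(s) = 9/20 + 9/20·s + 1/10·s². The extinction probability q is the smallest fixed point of f in [0, 1]. Setting s = f(s):
  1/10·s² + (9/20 − 1)·s + 9/20 = 0
  1/10·s² − (9/20 + 1/10)·s + 9/20 = 0
which factors as (s − 1)·(1/10·s − 9/20) = 0, giving roots s = 1 and s = (9/20)/(1/10) = 9/2. Since 9/2 ≥ 1, the smallest root in [0, 1] is s = 1.)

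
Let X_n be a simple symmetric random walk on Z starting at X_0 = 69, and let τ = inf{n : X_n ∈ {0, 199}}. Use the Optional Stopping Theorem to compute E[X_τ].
E[X_τ] = 69

X_n is a martingale and τ is a bounded-mean stopping time (indeed τ is finite a.s. with bounded expectation since the walk is in a bounded region). By the OST, E[X_τ] = E[X_0] = 69. Equivalently: E[X_τ] = 199 · P(hit 199 first) + 0 · P(hit 0 first) = 199 · (69/199) = 69.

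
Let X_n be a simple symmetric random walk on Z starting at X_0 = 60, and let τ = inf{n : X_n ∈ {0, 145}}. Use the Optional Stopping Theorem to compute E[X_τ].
E[X_τ] = 60

X_n is a martingale and τ is a bounded-mean stopping time (indeed τ is finite a.s. with bounded expectation since the walk is in a bounded region). By the OST, E[X_τ] = E[X_0] = 60. Equivalently: E[X_τ] = 145 · P(hit 145 first) + 0 · P(hit 0 first) = 145 · (60/145) = 60.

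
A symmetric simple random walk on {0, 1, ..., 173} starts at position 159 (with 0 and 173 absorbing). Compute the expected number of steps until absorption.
E[τ | X_0 = 159] = 2226

Let v_k = E[τ | X_0 = k]. Boundary: v_0 = v_173 = 0. Recurrence: v_k = 1 + (v_{k-1} + v_{k+1})/2 for 1 ≤ k ≤ 172. The particular solution to v_k − (v_{k-1} + v_{k+1})/2 = 1 is v_k = −k^2. Adding homogeneous solution A + B k and matching boundaries gives v_k = k (173 − k). Substituting k = 159: v_159 = 159 · 14 = 2226.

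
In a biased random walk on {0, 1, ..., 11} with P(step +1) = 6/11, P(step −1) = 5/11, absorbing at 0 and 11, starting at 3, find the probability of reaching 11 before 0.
P(hit 11 before 0) = (1 − (5/6)^3) / (1 − (5/6)^11) = 152845056/313968931

Let u_k denote P(reach 11 before 0 | start at k). Boundary: u_0 = 0, u_11 = 1. Recurrence: u_k = 6/11·u_{k+1} + 5/11·u_{k-1} for 1 ≤ k ≤ 10. Try u_k = A + B·r^k with r = q/p = (5/11)/(6/11) = 5/6. Substitution satisfies the recurrence; boundary conditions give:
  u_k = (1 − r^k) / (1 − r^N) = (1 − (5/6)^3) / (1 − (5/6)^11) = 152845056/313968931.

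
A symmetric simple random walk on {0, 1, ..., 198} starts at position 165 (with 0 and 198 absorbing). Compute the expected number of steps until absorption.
E[τ | X_0 = 165] = 5445

Let v_k = E[τ | X_0 = k]. Boundary: v_0 = v_198 = 0. Recurrence: v_k = 1 + (v_{k-1} + v_{k+1})/2 for 1 ≤ k ≤ 197. The particular solution to v_k − (v_{k-1} + v_{k+1})/2 = 1 is v_k = −k^2. Adding homogeneous solution A + B k and matching boundaries gives v_k = k (198 − k). Substituting k = 165: v_165 = 165 · 33 = 5445.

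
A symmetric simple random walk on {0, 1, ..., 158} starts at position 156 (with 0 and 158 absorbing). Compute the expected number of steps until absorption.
E[τ | X_0 = 156] = 312

Let v_k = E[τ | X_0 = k]. Boundary: v_0 = v_158 = 0. Recurrence: v_k = 1 + (v_{k-1} + v_{k+1})/2 for 1 ≤ k ≤ 157. The particular solution to v_k − (v_{k-1} + v_{k+1})/2 = 1 is v_k = −k^2. Adding homogeneous solution A + B k and matching boundaries gives v_k = k (158 − k). Substituting k = 156: v_156 = 156 · 2 = 312.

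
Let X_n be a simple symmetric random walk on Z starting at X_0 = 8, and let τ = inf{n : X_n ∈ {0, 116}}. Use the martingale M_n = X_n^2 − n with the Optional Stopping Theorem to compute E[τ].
E[τ] = 864

M_n = X_n^2 − n is a martingale (since E[X_{n+1}^2 | F_n] = X_n^2 + 1). By OST (τ has finite mean in a bounded region), E[M_τ] = E[M_0] = X_0^2 − 0 = 8^2 = 64. Also E[M_τ] = E[X_τ^2] − E[τ]. The walk exits at 0 or 116, with P(hit 116 first) = 8/116, so E[X_τ^2] = 116^2 · 8/116 + 0 = 928. Thus E[τ] = E[X_τ^2] − E[M_τ] = 928 − 64 = 864 = 8(116 − 8) = 864.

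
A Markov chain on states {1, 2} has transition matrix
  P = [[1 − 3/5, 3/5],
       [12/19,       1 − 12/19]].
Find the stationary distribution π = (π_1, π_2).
π_1 = 20/39, π_2 = 19/39

Solve πP = π with π_1 + π_2 = 1. From πP = π: π_1 · (1 − 3/5) + π_2 · 12/19 = π_1 ⇒ π_2 · 12/19 = π_1 · 3/5 ⇒ π_2/π_1 = (3/5)/(12/19) = 19/20. Together with π_1 + π_2 = 1:
  π_1 = (12/19)/(3/5 + 12/19) = (12/19)/(117/95) = 20/39,
  π_2 = (3/5)/(3/5 + 12/19) = (3/5)/(117/95) = 19/39.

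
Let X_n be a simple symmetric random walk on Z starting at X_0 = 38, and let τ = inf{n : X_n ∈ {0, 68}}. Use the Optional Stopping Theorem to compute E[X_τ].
E[X_τ] = 38

X_n is a martingale and τ is a bounded-mean stopping time (indeed τ is finite a.s. with bounded expectation since the walk is in a bounded region). By the OST, E[X_τ] = E[X_0] = 38. Equivalently: E[X_τ] = 68 · P(hit 68 first) + 0 · P(hit 0 first) = 68 · (38/68) = 38.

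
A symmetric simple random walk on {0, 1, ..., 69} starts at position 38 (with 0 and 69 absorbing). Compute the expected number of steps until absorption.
E[τ | X_0 = 38] = 1178

Let v_k = E[τ | X_0 = k]. Boundary: v_0 = v_69 = 0. Recurrence: v_k = 1 + (v_{k-1} + v_{k+1})/2 for 1 ≤ k ≤ 68. The particular solution to v_k − (v_{k-1} + v_{k+1})/2 = 1 is v_k = −k^2. Adding homogeneous solution A + B k and matching boundaries gives v_k = k (69 − k). Substituting k = 38: v_38 = 38 · 31 = 1178.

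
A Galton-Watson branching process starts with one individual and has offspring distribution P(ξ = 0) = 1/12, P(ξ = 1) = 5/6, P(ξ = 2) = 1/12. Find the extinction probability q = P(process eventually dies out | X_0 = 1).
q = 1

Mean offspring μ = 0·1/12 + 1·5/6 + 2·1/12 = 1 ≤ 1. For μ ≤ 1 with offspring not concentrated at 1, the Galton-Watson process goes extinct almost surely, so q = 1.
(Algebraic check: The pgf is f(s) = 1/12 + 5/6·s + 1/12·s². The extinction probability q is the smallest fixed point of f in [0, 1]. Setting s = f(s):
  1/12·s² + (5/6 − 1)·s + 1/12 = 0
  1/12·s² − (1/12 + 1/12)·s + 1/12 = 0
which factors as (s − 1)·(1/12·s − 1/12) = 0, giving roots s = 1 and s = (1/12)/(1/12) = 1. Since 1 ≥ 1, the smallest root in [0, 1] is s = 1.)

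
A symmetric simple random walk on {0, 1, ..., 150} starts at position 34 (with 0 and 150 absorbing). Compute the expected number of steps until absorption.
E[τ | X_0 = 34] = 3944

Let v_k = E[τ | X_0 = k]. Boundary: v_0 = v_150 = 0. Recurrence: v_k = 1 + (v_{k-1} + v_{k+1})/2 for 1 ≤ k ≤ 149. The particular solution to v_k − (v_{k-1} + v_{k+1})/2 = 1 is v_k = −k^2. Adding homogeneous solution A + B k and matching boundaries gives v_k = k (150 − k). Substituting k = 34: v_34 = 34 · 116 = 3944.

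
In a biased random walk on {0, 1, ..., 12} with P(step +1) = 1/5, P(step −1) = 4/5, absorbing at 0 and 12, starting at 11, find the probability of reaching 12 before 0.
P(hit 12 before 0) = (1 − (4)^11) / (1 − (4)^12) = 1398101/5592405

Let u_k denote P(reach 12 before 0 | start at k). Boundary: u_0 = 0, u_12 = 1. Recurrence: u_k = 1/5·u_{k+1} + 4/5·u_{k-1} for 1 ≤ k ≤ 11. Try u_k = A + B·r^k with r = q/p = (4/5)/(1/5) = 4. Substitution satisfies the recurrence; boundary conditions give:
  u_k = (1 − r^k) / (1 − r^N) = (1 − (4)^11) / (1 − (4)^12) = 1398101/5592405.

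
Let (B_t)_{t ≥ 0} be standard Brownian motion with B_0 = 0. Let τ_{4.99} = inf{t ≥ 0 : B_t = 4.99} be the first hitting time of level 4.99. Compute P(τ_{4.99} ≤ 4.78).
P(τ_{4.99} ≤ 4.78) = 2(1 − Φ(4.99/√4.78)) = 2(1 − Φ(2.2824)) ≈ 0.0225

By the reflection principle for standard BM, P(τ_b ≤ t) = 2 · P(B_t ≥ b). Since B_t ~ N(0, t), P(B_t ≥ 4.99) = 1 − Φ(4.99/√t) = 1 − Φ(4.99/√4.78) = 1 − Φ(2.2824) ≈ 0.01123. Doubling: P(τ_{4.99} ≤ 4.78) ≈ 2 · 0.01123 = 0.02246 ≈ 0.0225.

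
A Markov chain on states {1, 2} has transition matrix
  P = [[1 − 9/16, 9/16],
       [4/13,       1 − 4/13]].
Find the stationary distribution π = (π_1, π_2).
π_1 = 64/181, π_2 = 117/181

Solve πP = π with π_1 + π_2 = 1. From πP = π: π_1 · (1 − 9/16) + π_2 · 4/13 = π_1 ⇒ π_2 · 4/13 = π_1 · 9/16 ⇒ π_2/π_1 = (9/16)/(4/13) = 117/64. Together with π_1 + π_2 = 1:
  π_1 = (4/13)/(9/16 + 4/13) = (4/13)/(181/208) = 64/181,
  π_2 = (9/16)/(9/16 + 4/13) = (9/16)/(181/208) = 117/181.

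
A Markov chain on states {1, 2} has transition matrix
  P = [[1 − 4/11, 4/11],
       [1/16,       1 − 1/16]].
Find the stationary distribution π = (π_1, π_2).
π_1 = 11/75, π_2 = 64/75

Solve πP = π with π_1 + π_2 = 1. From πP = π: π_1 · (1 − 4/11) + π_2 · 1/16 = π_1 ⇒ π_2 · 1/16 = π_1 · 4/11 ⇒ π_2/π_1 = (4/11)/(1/16) = 64/11. Together with π_1 + π_2 = 1:
  π_1 = (1/16)/(4/11 + 1/16) = (1/16)/(75/176) = 11/75,
  π_2 = (4/11)/(4/11 + 1/16) = (4/11)/(75/176) = 64/75.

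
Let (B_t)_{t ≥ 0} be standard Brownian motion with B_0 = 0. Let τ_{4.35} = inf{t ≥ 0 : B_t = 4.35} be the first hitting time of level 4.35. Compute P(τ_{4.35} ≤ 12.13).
P(τ_{4.35} ≤ 12.13) = 2(1 − Φ(4.35/√12.13)) = 2(1 − Φ(1.2490)) ≈ 0.2117

By the reflection principle for standard BM, P(τ_b ≤ t) = 2 · P(B_t ≥ b). Since B_t ~ N(0, t), P(B_t ≥ 4.35) = 1 − Φ(4.35/√t) = 1 − Φ(4.35/√12.13) = 1 − Φ(1.2490) ≈ 0.10583. Doubling: P(τ_{4.35} ≤ 12.13) ≈ 2 · 0.10583 = 0.21166 ≈ 0.2117.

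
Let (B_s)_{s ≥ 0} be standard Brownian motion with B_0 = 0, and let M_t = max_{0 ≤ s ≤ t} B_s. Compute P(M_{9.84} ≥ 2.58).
P(M_{9.84} ≥ 2.58) = 2·P(B_{9.84} ≥ 2.58) = 2(1 − Φ(2.58/√9.84)) ≈ 0.4108

By the reflection principle for Brownian motion, P(M_t ≥ a) = 2 · P(B_t ≥ a) for a ≥ 0. Since B_t ~ N(0, t), P(B_t ≥ 2.58) = 1 − Φ(2.58/√t) = 1 − Φ(2.58/√9.84) = 1 − Φ(0.8225). So
  P(M_{9.84} ≥ 2.58) = 2(1 − Φ(0.8225)) ≈ 0.4108.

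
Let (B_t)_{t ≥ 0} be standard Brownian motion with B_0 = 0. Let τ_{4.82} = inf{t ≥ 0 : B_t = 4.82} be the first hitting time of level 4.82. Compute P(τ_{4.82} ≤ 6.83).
P(τ_{4.82} ≤ 6.83) = 2(1 − Φ(4.82/√6.83)) = 2(1 − Φ(1.8443)) ≈ 0.0651

By the reflection principle for standard BM, P(τ_b ≤ t) = 2 · P(B_t ≥ b). Since B_t ~ N(0, t), P(B_t ≥ 4.82) = 1 − Φ(4.82/√t) = 1 − Φ(4.82/√6.83) = 1 − Φ(1.8443) ≈ 0.03257. Doubling: P(τ_{4.82} ≤ 6.83) ≈ 2 · 0.03257 = 0.06514 ≈ 0.0651.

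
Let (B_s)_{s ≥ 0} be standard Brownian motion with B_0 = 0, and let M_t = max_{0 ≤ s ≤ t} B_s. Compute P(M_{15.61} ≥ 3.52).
P(M_{15.61} ≥ 3.52) = 2·P(B_{15.61} ≥ 3.52) = 2(1 − Φ(3.52/√15.61)) ≈ 0.3730

By the reflection principle for Brownian motion, P(M_t ≥ a) = 2 · P(B_t ≥ a) for a ≥ 0. Since B_t ~ N(0, t), P(B_t ≥ 3.52) = 1 − Φ(3.52/√t) = 1 − Φ(3.52/√15.61) = 1 − Φ(0.8909). So
  P(M_{15.61} ≥ 3.52) = 2(1 − Φ(0.8909)) ≈ 0.3730.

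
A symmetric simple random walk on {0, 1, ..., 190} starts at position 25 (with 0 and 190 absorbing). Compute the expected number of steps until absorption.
E[τ | X_0 = 25] = 4125

Let v_k = E[τ | X_0 = k]. Boundary: v_0 = v_190 = 0. Recurrence: v_k = 1 + (v_{k-1} + v_{k+1})/2 for 1 ≤ k ≤ 189. The particular solution to v_k − (v_{k-1} + v_{k+1})/2 = 1 is v_k = −k^2. Adding homogeneous solution A + B k and matching boundaries gives v_k = k (190 − k). Substituting k = 25: v_25 = 25 · 165 = 4125.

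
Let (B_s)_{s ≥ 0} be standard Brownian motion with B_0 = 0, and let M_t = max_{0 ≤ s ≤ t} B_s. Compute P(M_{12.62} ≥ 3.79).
P(M_{12.62} ≥ 3.79) = 2·P(B_{12.62} ≥ 3.79) = 2(1 − Φ(3.79/√12.62)) ≈ 0.2860

By the reflection principle for Brownian motion, P(M_t ≥ a) = 2 · P(B_t ≥ a) for a ≥ 0. Since B_t ~ N(0, t), P(B_t ≥ 3.79) = 1 − Φ(3.79/√t) = 1 − Φ(3.79/√12.62) = 1 − Φ(1.0669). So
  P(M_{12.62} ≥ 3.79) = 2(1 − Φ(1.0669)) ≈ 0.2860.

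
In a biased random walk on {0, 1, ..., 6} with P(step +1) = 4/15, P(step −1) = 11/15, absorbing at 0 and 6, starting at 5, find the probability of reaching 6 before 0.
P(hit 6 before 0) = (1 − (11/4)^5) / (1 − (11/4)^6) = 91444/252495

Let u_k denote P(reach 6 before 0 | start at k). Boundary: u_0 = 0, u_6 = 1. Recurrence: u_k = 4/15·u_{k+1} + 11/15·u_{k-1} for 1 ≤ k ≤ 5. Try u_k = A + B·r^k with r = q/p = (11/15)/(4/15) = 11/4. Substitution satisfies the recurrence; boundary conditions give:
  u_k = (1 − r^k) / (1 − r^N) = (1 − (11/4)^5) / (1 − (11/4)^6) = 91444/252495.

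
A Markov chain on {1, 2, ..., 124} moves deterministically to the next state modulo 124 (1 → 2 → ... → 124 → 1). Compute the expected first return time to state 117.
E[T_117 | X_0 = 117] = 124

The chain cycles deterministically, so starting at state 117 it returns in exactly 124 steps. Equivalently, the stationary distribution is uniform π_j = 1/124 for every state j, so by Kac's formula E[T_117] = 1/π_117 = 124.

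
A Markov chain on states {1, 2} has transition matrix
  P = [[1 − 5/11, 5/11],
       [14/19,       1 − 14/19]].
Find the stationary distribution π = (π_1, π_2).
π_1 = 154/249, π_2 = 95/249

Solve πP = π with π_1 + π_2 = 1. From πP = π: π_1 · (1 − 5/11) + π_2 · 14/19 = π_1 ⇒ π_2 · 14/19 = π_1 · 5/11 ⇒ π_2/π_1 = (5/11)/(14/19) = 95/154. Together with π_1 + π_2 = 1:
  π_1 = (14/19)/(5/11 + 14/19) = (14/19)/(249/209) = 154/249,
  π_2 = (5/11)/(5/11 + 14/19) = (5/11)/(249/209) = 95/249.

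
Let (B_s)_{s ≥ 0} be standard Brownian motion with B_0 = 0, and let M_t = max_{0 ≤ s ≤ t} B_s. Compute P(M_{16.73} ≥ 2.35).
P(M_{16.73} ≥ 2.35) = 2·P(B_{16.73} ≥ 2.35) = 2(1 − Φ(2.35/√16.73)) ≈ 0.5656

By the reflection principle for Brownian motion, P(M_t ≥ a) = 2 · P(B_t ≥ a) for a ≥ 0. Since B_t ~ N(0, t), P(B_t ≥ 2.35) = 1 − Φ(2.35/√t) = 1 − Φ(2.35/√16.73) = 1 − Φ(0.5745). So
  P(M_{16.73} ≥ 2.35) = 2(1 − Φ(0.5745)) ≈ 0.5656.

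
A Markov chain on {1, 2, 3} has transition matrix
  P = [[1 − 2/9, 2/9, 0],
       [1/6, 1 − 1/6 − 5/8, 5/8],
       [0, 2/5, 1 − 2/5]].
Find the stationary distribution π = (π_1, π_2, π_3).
π = (12/53, 16/53, 25/53)

This is a birth-death chain on three states, which satisfies detailed balance: π_1 · P_{12} = π_2 · P_{21} and π_2 · P_{23} = π_3 · P_{32}.
From π_1 · 2/9 = π_2 · 1/6: π_2/π_1 = (2/9)/(1/6) = 4/3.
From π_2 · 5/8 = π_3 · 2/5: π_3/π_2 = (5/8)/(2/5) = 25/16.
Take π_1 proportional to 1; then unnormalized π = (1, 4/3, 25/12). Normalize by dividing by the sum 53/12:
  π = (12/53, 16/53, 25/53).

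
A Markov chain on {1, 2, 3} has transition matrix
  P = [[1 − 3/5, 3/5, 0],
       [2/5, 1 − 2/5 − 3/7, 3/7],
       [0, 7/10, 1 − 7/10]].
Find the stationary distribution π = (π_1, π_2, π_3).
π = (98/335, 147/335, 18/67)

This is a birth-death chain on three states, which satisfies detailed balance: π_1 · P_{12} = π_2 · P_{21} and π_2 · P_{23} = π_3 · P_{32}.
From π_1 · 3/5 = π_2 · 2/5: π_2/π_1 = (3/5)/(2/5) = 3/2.
From π_2 · 3/7 = π_3 · 7/10: π_3/π_2 = (3/7)/(7/10) = 30/49.
Take π_1 proportional to 1; then unnormalized π = (1, 3/2, 45/49). Normalize by dividing by the sum 335/98:
  π = (98/335, 147/335, 18/67).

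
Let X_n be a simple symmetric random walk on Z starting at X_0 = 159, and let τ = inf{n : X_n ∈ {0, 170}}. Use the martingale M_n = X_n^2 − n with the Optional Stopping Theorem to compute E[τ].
E[τ] = 1749

M_n = X_n^2 − n is a martingale (since E[X_{n+1}^2 | F_n] = X_n^2 + 1). By OST (τ has finite mean in a bounded region), E[M_τ] = E[M_0] = X_0^2 − 0 = 159^2 = 25281. Also E[M_τ] = E[X_τ^2] − E[τ]. The walk exits at 0 or 170, with P(hit 170 first) = 159/170, so E[X_τ^2] = 170^2 · 159/170 + 0 = 27030. Thus E[τ] = E[X_τ^2] − E[M_τ] = 27030 − 25281 = 1749 = 159(170 − 159) = 1749.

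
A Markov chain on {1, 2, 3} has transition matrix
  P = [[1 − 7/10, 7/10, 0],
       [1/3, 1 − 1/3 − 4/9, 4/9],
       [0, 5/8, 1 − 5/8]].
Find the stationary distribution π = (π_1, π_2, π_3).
π = (150/689, 315/689, 224/689)

This is a birth-death chain on three states, which satisfies detailed balance: π_1 · P_{12} = π_2 · P_{21} and π_2 · P_{23} = π_3 · P_{32}.
From π_1 · 7/10 = π_2 · 1/3: π_2/π_1 = (7/10)/(1/3) = 21/10.
From π_2 · 4/9 = π_3 · 5/8: π_3/π_2 = (4/9)/(5/8) = 32/45.
Take π_1 proportional to 1; then unnormalized π = (1, 21/10, 112/75). Normalize by dividing by the sum 689/150:
  π = (150/689, 315/689, 224/689).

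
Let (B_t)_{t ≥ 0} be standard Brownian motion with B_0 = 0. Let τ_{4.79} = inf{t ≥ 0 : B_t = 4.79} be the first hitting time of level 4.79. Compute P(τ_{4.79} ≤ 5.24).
P(τ_{4.79} ≤ 5.24) = 2(1 − Φ(4.79/√5.24)) = 2(1 − Φ(2.0925)) ≈ 0.0364

By the reflection principle for standard BM, P(τ_b ≤ t) = 2 · P(B_t ≥ b). Since B_t ~ N(0, t), P(B_t ≥ 4.79) = 1 − Φ(4.79/√t) = 1 − Φ(4.79/√5.24) = 1 − Φ(2.0925) ≈ 0.01820. Doubling: P(τ_{4.79} ≤ 5.24) ≈ 2 · 0.01820 = 0.03640 ≈ 0.0364.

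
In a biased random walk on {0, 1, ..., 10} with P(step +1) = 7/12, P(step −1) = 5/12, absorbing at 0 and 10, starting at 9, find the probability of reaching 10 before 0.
P(hit 10 before 0) = (1 − (5/7)^9) / (1 − (5/7)^10) = 134401687/136354812

Let u_k denote P(reach 10 before 0 | start at k). Boundary: u_0 = 0, u_10 = 1. Recurrence: u_k = 7/12·u_{k+1} + 5/12·u_{k-1} for 1 ≤ k ≤ 9. Try u_k = A + B·r^k with r = q/p = (5/12)/(7/12) = 5/7. Substitution satisfies the recurrence; boundary conditions give:
  u_k = (1 − r^k) / (1 − r^N) = (1 − (5/7)^9) / (1 − (5/7)^10) = 134401687/136354812.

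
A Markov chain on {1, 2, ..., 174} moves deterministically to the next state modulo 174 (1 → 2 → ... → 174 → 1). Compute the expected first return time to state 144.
E[T_144 | X_0 = 144] = 174

The chain cycles deterministically, so starting at state 144 it returns in exactly 174 steps. Equivalently, the stationary distribution is uniform π_j = 1/174 for every state j, so by Kac's formula E[T_144] = 1/π_144 = 174.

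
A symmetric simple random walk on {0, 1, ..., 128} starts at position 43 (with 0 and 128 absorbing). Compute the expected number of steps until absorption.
E[τ | X_0 = 43] = 3655

Let v_k = E[τ | X_0 = k]. Boundary: v_0 = v_128 = 0. Recurrence: v_k = 1 + (v_{k-1} + v_{k+1})/2 for 1 ≤ k ≤ 127. The particular solution to v_k − (v_{k-1} + v_{k+1})/2 = 1 is v_k = −k^2. Adding homogeneous solution A + B k and matching boundaries gives v_k = k (128 − k). Substituting k = 43: v_43 = 43 · 85 = 3655.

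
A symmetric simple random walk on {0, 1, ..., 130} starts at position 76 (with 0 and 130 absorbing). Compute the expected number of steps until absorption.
E[τ | X_0 = 76] = 4104

Let v_k = E[τ | X_0 = k]. Boundary: v_0 = v_130 = 0. Recurrence: v_k = 1 + (v_{k-1} + v_{k+1})/2 for 1 ≤ k ≤ 129. The particular solution to v_k − (v_{k-1} + v_{k+1})/2 = 1 is v_k = −k^2. Adding homogeneous solution A + B k and matching boundaries gives v_k = k (130 − k). Substituting k = 76: v_76 = 76 · 54 = 4104.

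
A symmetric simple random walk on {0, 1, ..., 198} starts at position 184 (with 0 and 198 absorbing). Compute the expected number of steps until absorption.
E[τ | X_0 = 184] = 2576

Let v_k = E[τ | X_0 = k]. Boundary: v_0 = v_198 = 0. Recurrence: v_k = 1 + (v_{k-1} + v_{k+1})/2 for 1 ≤ k ≤ 197. The particular solution to v_k − (v_{k-1} + v_{k+1})/2 = 1 is v_k = −k^2. Adding homogeneous solution A + B k and matching boundaries gives v_k = k (198 − k). Substituting k = 184: v_184 = 184 · 14 = 2576.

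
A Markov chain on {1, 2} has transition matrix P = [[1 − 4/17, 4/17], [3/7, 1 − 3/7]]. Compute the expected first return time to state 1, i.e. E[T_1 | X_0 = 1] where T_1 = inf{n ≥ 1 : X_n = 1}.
E[T_1 | X_0 = 1] = 1/π_1 = 79/51

For an irreducible recurrent Markov chain with stationary distribution π, E[T_i | X_0 = i] = 1/π_i (Kac's formula). Here π_1 = (3/7)/(4/17 + 3/7) = (3/7)/(79/119) = 51/79, so E[T_1 | X_0 = 1] = 1/π_1 = (4/17 + 3/7)/(3/7) = (79/119)/(3/7) = 79/51.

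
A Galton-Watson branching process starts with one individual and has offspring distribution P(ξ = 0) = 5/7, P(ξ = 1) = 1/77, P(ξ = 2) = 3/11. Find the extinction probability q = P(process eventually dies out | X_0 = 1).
q = 1

Mean offspring μ = 0·5/7 + 1·1/77 + 2·3/11 = 43/77 ≤ 1. For μ ≤ 1 with offspring not concentrated at 1, the Galton-Watson process goes extinct almost surely, so q = 1.
(Algebraic check: The pgf is f(s) = 5/7 + 1/77·s + 3/11·s². The extinction probability q is the smallest fixed point of f in [0, 1]. Setting s = f(s):
  3/11·s² + (1/77 − 1)·s + 5/7 = 0
  3/11·s² − (5/7 + 3/11)·s + 5/7 = 0
which factors as (s − 1)·(3/11·s − 5/7) = 0, giving roots s = 1 and s = (5/7)/(3/11) = 55/21. Since 55/21 ≥ 1, the smallest root in [0, 1] is s = 1.)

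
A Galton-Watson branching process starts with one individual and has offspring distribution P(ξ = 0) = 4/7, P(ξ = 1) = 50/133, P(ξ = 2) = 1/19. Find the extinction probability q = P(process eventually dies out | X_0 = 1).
q = 1

Mean offspring μ = 0·4/7 + 1·50/133 + 2·1/19 = 64/133 ≤ 1. For μ ≤ 1 with offspring not concentrated at 1, the Galton-Watson process goes extinct almost surely, so q = 1.
(Algebraic check: The pgf is f(s) = 4/7 + 50/133·s + 1/19·s². The extinction probability q is the smallest fixed point of f in [0, 1]. Setting s = f(s):
  1/19·s² + (50/133 − 1)·s + 4/7 = 0
  1/19·s² − (4/7 + 1/19)·s + 4/7 = 0
which factors as (s − 1)·(1/19·s − 4/7) = 0, giving roots s = 1 and s = (4/7)/(1/19) = 76/7. Since 76/7 ≥ 1, the smallest root in [0, 1] is s = 1.)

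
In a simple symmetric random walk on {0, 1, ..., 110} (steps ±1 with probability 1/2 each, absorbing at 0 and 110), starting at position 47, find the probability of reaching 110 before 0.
P(hit 110 before 0) = 47/110

Let u_k = P(hit 110 before 0 | start at k). Then u_0 = 0, u_110 = 1, and u_k = u_{k-1}/2 + u_{k+1}/2 for 1 ≤ k ≤ 109. This harmonic recurrence is solved by u_k = k/110, giving u_47 = 47/110.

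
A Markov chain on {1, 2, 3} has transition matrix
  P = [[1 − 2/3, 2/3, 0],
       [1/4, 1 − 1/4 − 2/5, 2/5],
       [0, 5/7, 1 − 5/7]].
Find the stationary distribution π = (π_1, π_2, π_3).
π = (25/129, 200/387, 112/387)

This is a birth-death chain on three states, which satisfies detailed balance: π_1 · P_{12} = π_2 · P_{21} and π_2 · P_{23} = π_3 · P_{32}.
From π_1 · 2/3 = π_2 · 1/4: π_2/π_1 = (2/3)/(1/4) = 8/3.
From π_2 · 2/5 = π_3 · 5/7: π_3/π_2 = (2/5)/(5/7) = 14/25.
Take π_1 proportional to 1; then unnormalized π = (1, 8/3, 112/75). Normalize by dividing by the sum 129/25:
  π = (25/129, 200/387, 112/387).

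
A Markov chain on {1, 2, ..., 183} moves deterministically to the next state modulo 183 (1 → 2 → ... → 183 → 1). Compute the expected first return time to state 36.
E[T_36 | X_0 = 36] = 183

The chain cycles deterministically, so starting at state 36 it returns in exactly 183 steps. Equivalently, the stationary distribution is uniform π_j = 1/183 for every state j, so by Kac's formula E[T_36] = 1/π_36 = 183.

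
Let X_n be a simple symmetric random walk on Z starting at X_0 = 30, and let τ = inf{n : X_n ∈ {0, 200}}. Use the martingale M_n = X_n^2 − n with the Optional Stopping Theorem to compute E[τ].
E[τ] = 5100

M_n = X_n^2 − n is a martingale (since E[X_{n+1}^2 | F_n] = X_n^2 + 1). By OST (τ has finite mean in a bounded region), E[M_τ] = E[M_0] = X_0^2 − 0 = 30^2 = 900. Also E[M_τ] = E[X_τ^2] − E[τ]. The walk exits at 0 or 200, with P(hit 200 first) = 30/200, so E[X_τ^2] = 200^2 · 30/200 + 0 = 6000. Thus E[τ] = E[X_τ^2] − E[M_τ] = 6000 − 900 = 5100 = 30(200 − 30) = 5100.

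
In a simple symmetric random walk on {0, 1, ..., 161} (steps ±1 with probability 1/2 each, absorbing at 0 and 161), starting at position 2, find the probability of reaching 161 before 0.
P(hit 161 before 0) = 2/161

Let u_k = P(hit 161 before 0 | start at k). Then u_0 = 0, u_161 = 1, and u_k = u_{k-1}/2 + u_{k+1}/2 for 1 ≤ k ≤ 160. This harmonic recurrence is solved by u_k = k/161, giving u_2 = 2/161.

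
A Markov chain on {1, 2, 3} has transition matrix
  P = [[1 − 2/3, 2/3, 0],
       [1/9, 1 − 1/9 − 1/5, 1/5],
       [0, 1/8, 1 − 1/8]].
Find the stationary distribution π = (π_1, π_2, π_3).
π = (5/83, 30/83, 48/83)

This is a birth-death chain on three states, which satisfies detailed balance: π_1 · P_{12} = π_2 · P_{21} and π_2 · P_{23} = π_3 · P_{32}.
From π_1 · 2/3 = π_2 · 1/9: π_2/π_1 = (2/3)/(1/9) = 6.
From π_2 · 1/5 = π_3 · 1/8: π_3/π_2 = (1/5)/(1/8) = 8/5.
Take π_1 proportional to 1; then unnormalized π = (1, 6, 48/5). Normalize by dividing by the sum 83/5:
  π = (5/83, 30/83, 48/83).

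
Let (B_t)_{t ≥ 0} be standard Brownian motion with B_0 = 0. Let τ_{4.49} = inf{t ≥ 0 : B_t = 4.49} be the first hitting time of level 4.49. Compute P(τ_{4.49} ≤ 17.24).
P(τ_{4.49} ≤ 17.24) = 2(1 − Φ(4.49/√17.24)) = 2(1 − Φ(1.0814)) ≈ 0.2795

By the reflection principle for standard BM, P(τ_b ≤ t) = 2 · P(B_t ≥ b). Since B_t ~ N(0, t), P(B_t ≥ 4.49) = 1 − Φ(4.49/√t) = 1 − Φ(4.49/√17.24) = 1 − Φ(1.0814) ≈ 0.13976. Doubling: P(τ_{4.49} ≤ 17.24) ≈ 2 · 0.13976 = 0.27952 ≈ 0.2795.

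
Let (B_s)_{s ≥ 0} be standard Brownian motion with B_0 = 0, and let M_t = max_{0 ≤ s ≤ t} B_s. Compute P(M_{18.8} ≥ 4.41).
P(M_{18.8} ≥ 4.41) = 2·P(B_{18.8} ≥ 4.41) = 2(1 − Φ(4.41/√18.8)) ≈ 0.3091

By the reflection principle for Brownian motion, P(M_t ≥ a) = 2 · P(B_t ≥ a) for a ≥ 0. Since B_t ~ N(0, t), P(B_t ≥ 4.41) = 1 − Φ(4.41/√t) = 1 − Φ(4.41/√18.8) = 1 − Φ(1.0171). So
  P(M_{18.8} ≥ 4.41) = 2(1 − Φ(1.0171)) ≈ 0.3091.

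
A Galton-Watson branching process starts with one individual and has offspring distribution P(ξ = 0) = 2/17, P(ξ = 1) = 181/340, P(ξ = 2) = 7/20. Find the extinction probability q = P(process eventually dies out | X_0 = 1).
q = 40/119

The pgf is f(s) = 2/17 + 181/340·s + 7/20·s². The extinction probability q is the smallest fixed point of f in [0, 1]. Setting s = f(s):
  7/20·s² + (181/340 − 1)·s + 2/17 = 0
  7/20·s² − (2/17 + 7/20)·s + 2/17 = 0
which factors as (s − 1)·(7/20·s − 2/17) = 0, giving roots s = 1 and s = (2/17)/(7/20) = 40/119.
Mean offspring μ = 181/340 + 2·7/20 = 419/340 > 1 (supercritical), so q < 1. The extinction probability is the smaller root: q = (2/17)/(7/20) = 40/119.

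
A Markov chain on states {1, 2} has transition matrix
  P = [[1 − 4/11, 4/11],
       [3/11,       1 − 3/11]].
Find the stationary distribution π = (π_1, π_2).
π_1 = 3/7, π_2 = 4/7

Solve πP = π with π_1 + π_2 = 1. From πP = π: π_1 · (1 − 4/11) + π_2 · 3/11 = π_1 ⇒ π_2 · 3/11 = π_1 · 4/11 ⇒ π_2/π_1 = (4/11)/(3/11) = 4/3. Together with π_1 + π_2 = 1:
  π_1 = (3/11)/(4/11 + 3/11) = (3/11)/(7/11) = 3/7,
  π_2 = (4/11)/(4/11 + 3/11) = (4/11)/(7/11) = 4/7.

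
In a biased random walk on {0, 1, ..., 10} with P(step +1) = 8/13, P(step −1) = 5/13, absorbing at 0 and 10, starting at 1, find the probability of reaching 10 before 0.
P(hit 10 before 0) = (1 − (5/8)^1) / (1 − (5/8)^10) = 134217728/354658733

Let u_k denote P(reach 10 before 0 | start at k). Boundary: u_0 = 0, u_10 = 1. Recurrence: u_k = 8/13·u_{k+1} + 5/13·u_{k-1} for 1 ≤ k ≤ 9. Try u_k = A + B·r^k with r = q/p = (5/13)/(8/13) = 5/8. Substitution satisfies the recurrence; boundary conditions give:
  u_k = (1 − r^k) / (1 − r^N) = (1 − (5/8)^1) / (1 − (5/8)^10) = 134217728/354658733.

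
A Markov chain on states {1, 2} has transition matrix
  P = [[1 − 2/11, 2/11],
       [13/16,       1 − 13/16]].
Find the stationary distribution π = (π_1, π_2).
π_1 = 143/175, π_2 = 32/175

Solve πP = π with π_1 + π_2 = 1. From πP = π: π_1 · (1 − 2/11) + π_2 · 13/16 = π_1 ⇒ π_2 · 13/16 = π_1 · 2/11 ⇒ π_2/π_1 = (2/11)/(13/16) = 32/143. Together with π_1 + π_2 = 1:
  π_1 = (13/16)/(2/11 + 13/16) = (13/16)/(175/176) = 143/175,
  π_2 = (2/11)/(2/11 + 13/16) = (2/11)/(175/176) = 32/175.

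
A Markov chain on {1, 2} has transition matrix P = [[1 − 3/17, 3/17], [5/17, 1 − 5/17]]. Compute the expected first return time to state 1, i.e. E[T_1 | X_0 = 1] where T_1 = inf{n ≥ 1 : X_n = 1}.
E[T_1 | X_0 = 1] = 1/π_1 = 8/5

For an irreducible recurrent Markov chain with stationary distribution π, E[T_i | X_0 = i] = 1/π_i (Kac's formula). Here π_1 = (5/17)/(3/17 + 5/17) = (5/17)/(8/17) = 5/8, so E[T_1 | X_0 = 1] = 1/π_1 = (3/17 + 5/17)/(5/17) = (8/17)/(5/17) = 8/5.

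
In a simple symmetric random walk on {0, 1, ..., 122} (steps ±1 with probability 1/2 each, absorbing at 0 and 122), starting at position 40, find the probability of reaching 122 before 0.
P(hit 122 before 0) = 40/122 = 20/61

Let u_k = P(hit 122 before 0 | start at k). Then u_0 = 0, u_122 = 1, and u_k = u_{k-1}/2 + u_{k+1}/2 for 1 ≤ k ≤ 121. This harmonic recurrence is solved by u_k = k/122, giving u_40 = 40/122 = 20/61.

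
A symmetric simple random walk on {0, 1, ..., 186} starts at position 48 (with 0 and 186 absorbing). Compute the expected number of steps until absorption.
E[τ | X_0 = 48] = 6624

Let v_k = E[τ | X_0 = k]. Boundary: v_0 = v_186 = 0. Recurrence: v_k = 1 + (v_{k-1} + v_{k+1})/2 for 1 ≤ k ≤ 185. The particular solution to v_k − (v_{k-1} + v_{k+1})/2 = 1 is v_k = −k^2. Adding homogeneous solution A + B k and matching boundaries gives v_k = k (186 − k). Substituting k = 48: v_48 = 48 · 138 = 6624.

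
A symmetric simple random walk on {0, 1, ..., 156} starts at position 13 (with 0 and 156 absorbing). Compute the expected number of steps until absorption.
E[τ | X_0 = 13] = 1859

Let v_k = E[τ | X_0 = k]. Boundary: v_0 = v_156 = 0. Recurrence: v_k = 1 + (v_{k-1} + v_{k+1})/2 for 1 ≤ k ≤ 155. The particular solution to v_k − (v_{k-1} + v_{k+1})/2 = 1 is v_k = −k^2. Adding homogeneous solution A + B k and matching boundaries gives v_k = k (156 − k). Substituting k = 13: v_13 = 13 · 143 = 1859.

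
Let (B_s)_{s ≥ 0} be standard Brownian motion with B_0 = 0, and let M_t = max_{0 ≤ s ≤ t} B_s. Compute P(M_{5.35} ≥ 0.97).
P(M_{5.35} ≥ 0.97) = 2·P(B_{5.35} ≥ 0.97) = 2(1 − Φ(0.97/√5.35)) ≈ 0.6749

By the reflection principle for Brownian motion, P(M_t ≥ a) = 2 · P(B_t ≥ a) for a ≥ 0. Since B_t ~ N(0, t), P(B_t ≥ 0.97) = 1 − Φ(0.97/√t) = 1 − Φ(0.97/√5.35) = 1 − Φ(0.4194). So
  P(M_{5.35} ≥ 0.97) = 2(1 − Φ(0.4194)) ≈ 0.6749.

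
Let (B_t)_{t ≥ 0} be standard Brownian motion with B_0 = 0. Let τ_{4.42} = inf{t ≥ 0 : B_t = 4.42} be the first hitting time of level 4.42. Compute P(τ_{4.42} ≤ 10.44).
P(τ_{4.42} ≤ 10.44) = 2(1 − Φ(4.42/√10.44)) = 2(1 − Φ(1.3680)) ≈ 0.1713

By the reflection principle for standard BM, P(τ_b ≤ t) = 2 · P(B_t ≥ b). Since B_t ~ N(0, t), P(B_t ≥ 4.42) = 1 − Φ(4.42/√t) = 1 − Φ(4.42/√10.44) = 1 − Φ(1.3680) ≈ 0.08566. Doubling: P(τ_{4.42} ≤ 10.44) ≈ 2 · 0.08566 = 0.17132 ≈ 0.1713.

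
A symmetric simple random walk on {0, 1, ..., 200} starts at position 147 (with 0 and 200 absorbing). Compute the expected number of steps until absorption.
E[τ | X_0 = 147] = 7791

Let v_k = E[τ | X_0 = k]. Boundary: v_0 = v_200 = 0. Recurrence: v_k = 1 + (v_{k-1} + v_{k+1})/2 for 1 ≤ k ≤ 199. The particular solution to v_k − (v_{k-1} + v_{k+1})/2 = 1 is v_k = −k^2. Adding homogeneous solution A + B k and matching boundaries gives v_k = k (200 − k). Substituting k = 147: v_147 = 147 · 53 = 7791.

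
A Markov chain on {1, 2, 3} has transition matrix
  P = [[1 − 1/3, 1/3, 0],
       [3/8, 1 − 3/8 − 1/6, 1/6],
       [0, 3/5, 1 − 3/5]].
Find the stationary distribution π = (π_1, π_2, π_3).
π = (81/173, 72/173, 20/173)

This is a birth-death chain on three states, which satisfies detailed balance: π_1 · P_{12} = π_2 · P_{21} and π_2 · P_{23} = π_3 · P_{32}.
From π_1 · 1/3 = π_2 · 3/8: π_2/π_1 = (1/3)/(3/8) = 8/9.
From π_2 · 1/6 = π_3 · 3/5: π_3/π_2 = (1/6)/(3/5) = 5/18.
Take π_1 proportional to 1; then unnormalized π = (1, 8/9, 20/81). Normalize by dividing by the sum 173/81:
  π = (81/173, 72/173, 20/173).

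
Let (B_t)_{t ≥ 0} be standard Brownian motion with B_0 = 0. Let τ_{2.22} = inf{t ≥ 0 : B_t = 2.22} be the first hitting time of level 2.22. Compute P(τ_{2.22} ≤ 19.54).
P(τ_{2.22} ≤ 19.54) = 2(1 − Φ(2.22/√19.54)) = 2(1 − Φ(0.5022)) ≈ 0.6155

By the reflection principle for standard BM, P(τ_b ≤ t) = 2 · P(B_t ≥ b). Since B_t ~ N(0, t), P(B_t ≥ 2.22) = 1 − Φ(2.22/√t) = 1 − Φ(2.22/√19.54) = 1 − Φ(0.5022) ≈ 0.30776. Doubling: P(τ_{2.22} ≤ 19.54) ≈ 2 · 0.30776 = 0.61552 ≈ 0.6155.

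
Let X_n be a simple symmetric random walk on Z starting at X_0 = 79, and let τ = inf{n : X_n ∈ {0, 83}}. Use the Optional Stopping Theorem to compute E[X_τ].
E[X_τ] = 79

X_n is a martingale and τ is a bounded-mean stopping time (indeed τ is finite a.s. with bounded expectation since the walk is in a bounded region). By the OST, E[X_τ] = E[X_0] = 79. Equivalently: E[X_τ] = 83 · P(hit 83 first) + 0 · P(hit 0 first) = 83 · (79/83) = 79.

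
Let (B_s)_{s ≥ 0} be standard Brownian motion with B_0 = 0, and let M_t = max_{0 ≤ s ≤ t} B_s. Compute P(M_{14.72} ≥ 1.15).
P(M_{14.72} ≥ 1.15) = 2·P(B_{14.72} ≥ 1.15) = 2(1 − Φ(1.15/√14.72)) ≈ 0.7644

By the reflection principle for Brownian motion, P(M_t ≥ a) = 2 · P(B_t ≥ a) for a ≥ 0. Since B_t ~ N(0, t), P(B_t ≥ 1.15) = 1 − Φ(1.15/√t) = 1 − Φ(1.15/√14.72) = 1 − Φ(0.2997). So
  P(M_{14.72} ≥ 1.15) = 2(1 − Φ(0.2997)) ≈ 0.7644.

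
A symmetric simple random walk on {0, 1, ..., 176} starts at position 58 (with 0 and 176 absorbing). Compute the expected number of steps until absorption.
E[τ | X_0 = 58] = 6844

Let v_k = E[τ | X_0 = k]. Boundary: v_0 = v_176 = 0. Recurrence: v_k = 1 + (v_{k-1} + v_{k+1})/2 for 1 ≤ k ≤ 175. The particular solution to v_k − (v_{k-1} + v_{k+1})/2 = 1 is v_k = −k^2. Adding homogeneous solution A + B k and matching boundaries gives v_k = k (176 − k). Substituting k = 58: v_58 = 58 · 118 = 6844.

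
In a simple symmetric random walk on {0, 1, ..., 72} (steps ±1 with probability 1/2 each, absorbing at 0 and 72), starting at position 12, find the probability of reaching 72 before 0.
P(hit 72 before 0) = 12/72 = 1/6

Let u_k = P(hit 72 before 0 | start at k). Then u_0 = 0, u_72 = 1, and u_k = u_{k-1}/2 + u_{k+1}/2 for 1 ≤ k ≤ 71. This harmonic recurrence is solved by u_k = k/72, giving u_12 = 12/72 = 1/6.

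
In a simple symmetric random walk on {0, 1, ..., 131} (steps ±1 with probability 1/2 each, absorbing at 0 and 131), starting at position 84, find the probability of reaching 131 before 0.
P(hit 131 before 0) = 84/131

Let u_k = P(hit 131 before 0 | start at k). Then u_0 = 0, u_131 = 1, and u_k = u_{k-1}/2 + u_{k+1}/2 for 1 ≤ k ≤ 130. This harmonic recurrence is solved by u_k = k/131, giving u_84 = 84/131.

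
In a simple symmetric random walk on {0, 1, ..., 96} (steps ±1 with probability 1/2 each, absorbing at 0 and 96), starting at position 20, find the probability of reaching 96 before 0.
P(hit 96 before 0) = 20/96 = 5/24

Let u_k = P(hit 96 before 0 | start at k). Then u_0 = 0, u_96 = 1, and u_k = u_{k-1}/2 + u_{k+1}/2 for 1 ≤ k ≤ 95. This harmonic recurrence is solved by u_k = k/96, giving u_20 = 20/96 = 5/24.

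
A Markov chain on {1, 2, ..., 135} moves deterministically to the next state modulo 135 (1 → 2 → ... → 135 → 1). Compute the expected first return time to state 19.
E[T_19 | X_0 = 19] = 135

The chain cycles deterministically, so starting at state 19 it returns in exactly 135 steps. Equivalently, the stationary distribution is uniform π_j = 1/135 for every state j, so by Kac's formula E[T_19] = 1/π_19 = 135.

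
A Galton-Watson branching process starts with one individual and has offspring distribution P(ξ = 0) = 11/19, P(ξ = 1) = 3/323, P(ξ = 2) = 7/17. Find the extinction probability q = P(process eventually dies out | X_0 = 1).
q = 1

Mean offspring μ = 0·11/19 + 1·3/323 + 2·7/17 = 269/323 ≤ 1. For μ ≤ 1 with offspring not concentrated at 1, the Galton-Watson process goes extinct almost surely, so q = 1.
(Algebraic check: The pgf is f(s) = 11/19 + 3/323·s + 7/17·s². The extinction probability q is the smallest fixed point of f in [0, 1]. Setting s = f(s):
  7/17·s² + (3/323 − 1)·s + 11/19 = 0
  7/17·s² − (11/19 + 7/17)·s + 11/19 = 0
which factors as (s − 1)·(7/17·s − 11/19) = 0, giving roots s = 1 and s = (11/19)/(7/17) = 187/133. Since 187/133 ≥ 1, the smallest root in [0, 1] is s = 1.)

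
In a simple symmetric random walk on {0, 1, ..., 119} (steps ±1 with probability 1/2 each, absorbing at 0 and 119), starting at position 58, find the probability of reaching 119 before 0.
P(hit 119 before 0) = 58/119

Let u_k = P(hit 119 before 0 | start at k). Then u_0 = 0, u_119 = 1, and u_k = u_{k-1}/2 + u_{k+1}/2 for 1 ≤ k ≤ 118. This harmonic recurrence is solved by u_k = k/119, giving u_58 = 58/119.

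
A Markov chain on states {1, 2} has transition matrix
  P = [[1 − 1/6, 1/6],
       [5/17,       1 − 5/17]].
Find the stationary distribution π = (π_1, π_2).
π_1 = 30/47, π_2 = 17/47

Solve πP = π with π_1 + π_2 = 1. From πP = π: π_1 · (1 − 1/6) + π_2 · 5/17 = π_1 ⇒ π_2 · 5/17 = π_1 · 1/6 ⇒ π_2/π_1 = (1/6)/(5/17) = 17/30. Together with π_1 + π_2 = 1:
  π_1 = (5/17)/(1/6 + 5/17) = (5/17)/(47/102) = 30/47,
  π_2 = (1/6)/(1/6 + 5/17) = (1/6)/(47/102) = 17/47.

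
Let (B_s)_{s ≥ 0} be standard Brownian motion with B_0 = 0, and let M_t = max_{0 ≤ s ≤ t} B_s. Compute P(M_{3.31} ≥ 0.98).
P(M_{3.31} ≥ 0.98) = 2·P(B_{3.31} ≥ 0.98) = 2(1 − Φ(0.98/√3.31)) ≈ 0.5901

By the reflection principle for Brownian motion, P(M_t ≥ a) = 2 · P(B_t ≥ a) for a ≥ 0. Since B_t ~ N(0, t), P(B_t ≥ 0.98) = 1 − Φ(0.98/√t) = 1 − Φ(0.98/√3.31) = 1 − Φ(0.5387). So
  P(M_{3.31} ≥ 0.98) = 2(1 − Φ(0.5387)) ≈ 0.5901.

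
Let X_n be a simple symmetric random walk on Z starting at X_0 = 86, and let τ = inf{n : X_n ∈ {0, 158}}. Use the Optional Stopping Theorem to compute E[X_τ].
E[X_τ] = 86

X_n is a martingale and τ is a bounded-mean stopping time (indeed τ is finite a.s. with bounded expectation since the walk is in a bounded region). By the OST, E[X_τ] = E[X_0] = 86. Equivalently: E[X_τ] = 158 · P(hit 158 first) + 0 · P(hit 0 first) = 158 · (86/158) = 86.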